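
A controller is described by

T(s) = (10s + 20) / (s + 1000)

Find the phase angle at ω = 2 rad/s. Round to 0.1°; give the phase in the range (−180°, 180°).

44.9°

Substitute s = j2:
Numerator: 10(j2) + 20 = 20 + j20
Denominator: (j2) + 1000 = 1000 + j2
|N| = √(20² + 20²) ≈ 28.284, ∠N ≈ 45.00°
|D| = √(1000² + 2²) ≈ 1000, ∠D ≈ 0.11°
∠T = 45.00° − 0.11° = 44.89°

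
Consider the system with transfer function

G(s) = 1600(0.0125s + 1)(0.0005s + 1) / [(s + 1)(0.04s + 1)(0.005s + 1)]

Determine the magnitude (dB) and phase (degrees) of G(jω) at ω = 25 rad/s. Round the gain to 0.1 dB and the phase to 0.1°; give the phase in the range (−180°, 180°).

33.4 dB, -121.8°

At ω = 25 rad/s:
zero (1 + j25·0.0125) = 1 + j0.3125 → |·| ≈ 1.0477, ∠ ≈ 17.35°
zero (1 + j25·0.0005) = 1 + j0.0125 → |·| ≈ 1.0001, ∠ ≈ 0.72°
pole (1 + j25·1) = 1 + j25 → |·| ≈ 25.02, ∠ ≈ 87.71°
pole (1 + j25·0.04) = 1 + j1 → |·| ≈ 1.4142, ∠ ≈ 45.00°
pole (1 + j25·0.005) = 1 + j0.125 → |·| ≈ 1.0078, ∠ ≈ 7.13°
|G| = 1600 · 1.0477 · 1.0001 / (25.02 · 1.4142 · 1.0078) ≈ 47.014
Gain = 20 log₁₀(47.014) ≈ 33.44 dB
∠G = (17.35° + 0.72°) − (87.71° + 45.00° + 7.13°) = -121.77°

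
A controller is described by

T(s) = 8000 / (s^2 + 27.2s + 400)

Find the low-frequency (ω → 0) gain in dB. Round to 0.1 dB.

26.0 dB

T(0) = 8000 / 400 = 20
20 log₁₀(20) ≈ 26.02 dB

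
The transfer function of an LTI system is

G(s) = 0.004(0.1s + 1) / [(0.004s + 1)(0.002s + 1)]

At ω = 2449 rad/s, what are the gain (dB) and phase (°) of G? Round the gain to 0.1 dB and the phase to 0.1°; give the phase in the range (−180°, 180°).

-34.0 dB, -72.9°

At ω = 2449 rad/s:
zero (1 + j2449·0.1) = 1 + j244.9 → |·| ≈ 244.9, ∠ ≈ 89.77°
pole (1 + j2449·0.004) = 1 + j9.796 → |·| ≈ 9.8469, ∠ ≈ 84.17°
pole (1 + j2449·0.002) = 1 + j4.898 → |·| ≈ 4.999, ∠ ≈ 78.46°
|G| = 0.004 · 244.9 / (9.8469 · 4.999) ≈ 0.019901
Gain = 20 log₁₀(0.019901) ≈ -34.02 dB
∠G = (89.77°) − (84.17° + 78.46°) = -72.86°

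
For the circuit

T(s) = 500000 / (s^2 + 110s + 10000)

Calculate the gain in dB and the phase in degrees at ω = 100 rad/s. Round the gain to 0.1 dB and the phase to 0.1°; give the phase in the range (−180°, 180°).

33.2 dB, -90.0°

At s = jω = j100:
quadratic: (j100)² + 110·j100 + 10000 = 0 + j11000 → |·| ≈ 11000, ∠ ≈ 90.00°
|T| = 500000 / 11000 ≈ 45.455
Gain = 20 log₁₀(45.455) ≈ 33.15 dB
∠T = 0.00° − 90.00° = -90.00°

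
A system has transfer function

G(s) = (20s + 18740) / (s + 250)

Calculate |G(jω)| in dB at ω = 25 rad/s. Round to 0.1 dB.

37.5 dB

Substitute s = j25:
Numerator: 20(j25) + 18740 = 18740 + j500
Denominator: (j25) + 250 = 250 + j25
|N| = √(18740² + 500²) ≈ 18747, ∠N ≈ 1.53°
|D| = √(250² + 25²) ≈ 251.25, ∠D ≈ 5.71°
|G| = 18747 / 251.25 ≈ 74.615
Gain = 20 log₁₀(74.615) ≈ 37.46 dB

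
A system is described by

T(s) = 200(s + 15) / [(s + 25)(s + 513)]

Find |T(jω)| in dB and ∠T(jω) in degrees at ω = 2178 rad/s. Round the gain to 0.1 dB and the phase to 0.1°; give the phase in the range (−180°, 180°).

At s = jω = j2178:
zero (s+15): 15 + j2178 → |·| = √(15²+2178²) = √4743909 ≈ 2178.1, ∠ = arctan(2178/15) ≈ 89.61°
pole (s+25): 25 + j2178 → |·| = √(25²+2178²) = √4744309 ≈ 2178.1, ∠ = arctan(2178/25) ≈ 89.34°
pole (s+513): 513 + j2178 → |·| = √(513²+2178²) = √5006853 ≈ 2237.6, ∠ = arctan(2178/513) ≈ 76.75°
|T| = 200 · 2178.1 / 4.8737e+06 ≈ 0.089382
Gain = 20 log₁₀(0.089382) ≈ -20.97 dB
∠T = 89.61° − 166.09° = -76.48°

-21.0 dB, -76.5°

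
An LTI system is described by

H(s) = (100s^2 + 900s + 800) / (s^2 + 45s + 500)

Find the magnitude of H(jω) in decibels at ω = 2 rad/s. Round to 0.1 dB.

Substitute s = j2:
Numerator: 100(j2)^2 + 900(j2) + 800 = 400 + j1800
Denominator: (j2)^2 + 45(j2) + 500 = 496 + j90
|N| = √(400² + 1800²) ≈ 1843.9, ∠N ≈ 77.47°
|D| = √(496² + 90²) ≈ 504.1, ∠D ≈ 10.28°
|H| = 1843.9 / 504.1 ≈ 3.6578
Gain = 20 log₁₀(3.6578) ≈ 11.26 dB

11.3 dB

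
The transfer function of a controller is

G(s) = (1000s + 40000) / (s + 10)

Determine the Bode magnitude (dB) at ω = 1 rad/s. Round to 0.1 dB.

72.0 dB

Substitute s = j1:
Numerator: 1000(j1) + 40000 = 40000 + j1000
Denominator: (j1) + 10 = 10 + j1
|N| = √(40000² + 1000²) ≈ 40012, ∠N ≈ 1.43°
|D| = √(10² + 1²) ≈ 10.05, ∠D ≈ 5.71°
|G| = 40012 / 10.05 ≈ 3981.3
Gain = 20 log₁₀(3981.3) ≈ 72.00 dB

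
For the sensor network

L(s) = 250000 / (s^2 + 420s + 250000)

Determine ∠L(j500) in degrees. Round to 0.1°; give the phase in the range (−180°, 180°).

-90.0°

At s = jω = j500:
quadratic: (j500)² + 420·j500 + 250000 = 0 + j210000 → |·| ≈ 2.1e+05, ∠ ≈ 90.00°
∠L = 0.00° − 90.00° = -90.00°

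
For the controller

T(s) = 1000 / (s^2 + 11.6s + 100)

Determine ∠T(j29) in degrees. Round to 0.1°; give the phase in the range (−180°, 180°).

At s = jω = j29:
quadratic: (j29)² + 11.6·j29 + 100 = -741 + j336.4 → |·| ≈ 813.78, ∠ ≈ 155.58°
∠T = 0.00° − 155.58° = -155.58°

-155.6°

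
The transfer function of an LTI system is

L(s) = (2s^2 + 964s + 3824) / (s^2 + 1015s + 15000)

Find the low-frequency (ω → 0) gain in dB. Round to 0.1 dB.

L(0) = 3824 / 15000 ≈ 0.25493
20 log₁₀(0.25493) ≈ -11.87 dB

-11.9 dB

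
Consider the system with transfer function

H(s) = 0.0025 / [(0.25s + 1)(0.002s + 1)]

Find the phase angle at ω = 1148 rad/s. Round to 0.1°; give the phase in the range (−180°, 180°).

At ω = 1148 rad/s:
pole (1 + j1148·0.25) = 1 + j287 → |·| ≈ 287, ∠ ≈ 89.80°
pole (1 + j1148·0.002) = 1 + j2.296 → |·| ≈ 2.5043, ∠ ≈ 66.46°
∠H = (0°) − (89.80° + 66.46°) = -156.26°

-156.3°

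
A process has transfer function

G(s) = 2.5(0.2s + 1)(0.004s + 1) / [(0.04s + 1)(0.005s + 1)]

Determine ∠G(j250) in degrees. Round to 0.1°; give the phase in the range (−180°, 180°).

-1.8°

At ω = 250 rad/s:
zero (1 + j250·0.2) = 1 + j50 → |·| ≈ 50.01, ∠ ≈ 88.85°
zero (1 + j250·0.004) = 1 + j1 → |·| ≈ 1.4142, ∠ ≈ 45.00°
pole (1 + j250·0.04) = 1 + j10 → |·| ≈ 10.05, ∠ ≈ 84.29°
pole (1 + j250·0.005) = 1 + j1.25 → |·| ≈ 1.6008, ∠ ≈ 51.34°
∠G = (88.85° + 45.00°) − (84.29° + 51.34°) = -1.78°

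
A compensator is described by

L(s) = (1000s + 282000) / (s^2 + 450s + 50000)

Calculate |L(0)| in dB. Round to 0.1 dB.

L(0) = 282000 / 50000 = 5.64
20 log₁₀(5.64) ≈ 15.03 dB

15.0 dB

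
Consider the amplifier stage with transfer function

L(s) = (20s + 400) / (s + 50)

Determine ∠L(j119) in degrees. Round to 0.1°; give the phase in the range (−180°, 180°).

13.3°

Substitute s = j119:
Numerator: 20(j119) + 400 = 400 + j2380
Denominator: (j119) + 50 = 50 + j119
|N| = √(400² + 2380²) ≈ 2413.4, ∠N ≈ 80.46°
|D| = √(50² + 119²) ≈ 129.08, ∠D ≈ 67.21°
∠L = 80.46° − 67.21° = 13.25°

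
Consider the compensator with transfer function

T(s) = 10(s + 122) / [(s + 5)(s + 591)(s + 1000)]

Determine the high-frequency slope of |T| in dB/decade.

Each pole contributes −20 dB/decade at high frequency; each zero contributes +20 dB/decade.
Net: 1 zero(s) − 3 pole(s) → -40 dB/decade.

-40 dB/decade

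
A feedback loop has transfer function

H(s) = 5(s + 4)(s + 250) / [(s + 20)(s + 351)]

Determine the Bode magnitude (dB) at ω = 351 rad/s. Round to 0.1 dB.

At s = jω = j351:
zero (s+4): 4 + j351 → |·| = √(4²+351²) = √123217 ≈ 351.02, ∠ = arctan(351/4) ≈ 89.35°
zero (s+250): 250 + j351 → |·| = √(250²+351²) = √185701 ≈ 430.93, ∠ = arctan(351/250) ≈ 54.54°
pole (s+20): 20 + j351 → |·| = √(20²+351²) = √123601 ≈ 351.57, ∠ = arctan(351/20) ≈ 86.74°
pole (s+351): 351 + j351 → |·| = √(351²+351²) = √246402 ≈ 496.39, ∠ = arctan(351/351) ≈ 45.00°
|H| = 5 · 1.5127e+05 / 1.7452e+05 ≈ 4.3339
Gain = 20 log₁₀(4.3339) ≈ 12.74 dB

12.7 dB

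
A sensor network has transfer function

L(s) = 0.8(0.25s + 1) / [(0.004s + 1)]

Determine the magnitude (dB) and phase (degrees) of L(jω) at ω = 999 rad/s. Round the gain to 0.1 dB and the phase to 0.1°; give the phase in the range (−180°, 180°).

At ω = 999 rad/s:
zero (1 + j999·0.25) = 1 + j249.75 → |·| ≈ 249.75, ∠ ≈ 89.77°
pole (1 + j999·0.004) = 1 + j3.996 → |·| ≈ 4.1192, ∠ ≈ 75.95°
|L| = 0.8 · 249.75 / (4.1192) ≈ 48.505
Gain = 20 log₁₀(48.505) ≈ 33.72 dB
∠L = (89.77°) − (75.95°) = 13.82°

33.7 dB, 13.8°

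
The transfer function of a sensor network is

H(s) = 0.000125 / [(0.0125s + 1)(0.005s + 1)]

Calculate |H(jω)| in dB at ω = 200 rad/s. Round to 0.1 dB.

At ω = 200 rad/s:
pole (1 + j200·0.0125) = 1 + j2.5 → |·| ≈ 2.6926, ∠ ≈ 68.20°
pole (1 + j200·0.005) = 1 + j1 → |·| ≈ 1.4142, ∠ ≈ 45.00°
|H| = 0.000125 · 1 / (2.6926 · 1.4142) ≈ 3.2827e-05
Gain = 20 log₁₀(3.2827e-05) ≈ -89.68 dB

-89.7 dB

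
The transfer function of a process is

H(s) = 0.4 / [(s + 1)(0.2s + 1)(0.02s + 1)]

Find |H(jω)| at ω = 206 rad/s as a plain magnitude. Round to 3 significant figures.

At ω = 206 rad/s:
pole (1 + j206·1) = 1 + j206 → |·| ≈ 206, ∠ ≈ 89.72°
pole (1 + j206·0.2) = 1 + j41.2 → |·| ≈ 41.212, ∠ ≈ 88.61°
pole (1 + j206·0.02) = 1 + j4.12 → |·| ≈ 4.2396, ∠ ≈ 76.36°
|H| = 0.4 · 1 / (206 · 41.212 · 4.2396) ≈ 1.1113e-05

1.11e-05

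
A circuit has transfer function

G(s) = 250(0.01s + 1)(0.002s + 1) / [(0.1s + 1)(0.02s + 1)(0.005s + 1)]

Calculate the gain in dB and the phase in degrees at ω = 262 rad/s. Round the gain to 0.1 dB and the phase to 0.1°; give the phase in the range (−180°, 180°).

10.7 dB, -122.9°

At ω = 262 rad/s:
zero (1 + j262·0.01) = 1 + j2.62 → |·| ≈ 2.8044, ∠ ≈ 69.11°
zero (1 + j262·0.002) = 1 + j0.524 → |·| ≈ 1.129, ∠ ≈ 27.65°
pole (1 + j262·0.1) = 1 + j26.2 → |·| ≈ 26.219, ∠ ≈ 87.81°
pole (1 + j262·0.02) = 1 + j5.24 → |·| ≈ 5.3346, ∠ ≈ 79.20°
pole (1 + j262·0.005) = 1 + j1.31 → |·| ≈ 1.6481, ∠ ≈ 52.64°
|G| = 250 · 2.8044 · 1.129 / (26.219 · 5.3346 · 1.6481) ≈ 3.4338
Gain = 20 log₁₀(3.4338) ≈ 10.72 dB
∠G = (69.11° + 27.65°) − (87.81° + 79.20° + 52.64°) = -122.89°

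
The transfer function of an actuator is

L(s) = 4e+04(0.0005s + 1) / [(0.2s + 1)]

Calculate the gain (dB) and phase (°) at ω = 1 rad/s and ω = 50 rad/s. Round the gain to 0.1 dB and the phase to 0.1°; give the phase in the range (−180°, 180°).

ω = 1: 91.9 dB, -11.3°; ω = 50: 72.0 dB, -82.9°

At ω = 1 rad/s:
zero (1 + j1·0.0005) = 1 + j0.0005 → |·| ≈ 1, ∠ ≈ 0.03°
pole (1 + j1·0.2) = 1 + j0.2 → |·| ≈ 1.0198, ∠ ≈ 11.31°
|L| = 4e+04 · 1 / (1.0198) ≈ 39223
Gain = 20 log₁₀(39223) ≈ 91.87 dB
∠L = (0.03°) − (11.31°) = -11.28°

At ω = 50 rad/s:
zero (1 + j50·0.0005) = 1 + j0.025 → |·| ≈ 1.0003, ∠ ≈ 1.43°
pole (1 + j50·0.2) = 1 + j10 → |·| ≈ 10.05, ∠ ≈ 84.29°
|L| = 4e+04 · 1.0003 / (10.05) ≈ 3981.3
Gain = 20 log₁₀(3981.3) ≈ 72.00 dB
∠L = (1.43°) − (84.29°) = -82.86°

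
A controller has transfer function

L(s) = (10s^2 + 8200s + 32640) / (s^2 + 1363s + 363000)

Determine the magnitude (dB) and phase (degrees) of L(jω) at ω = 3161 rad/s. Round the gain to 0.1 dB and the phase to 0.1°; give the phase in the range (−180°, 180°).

19.8 dB, 9.6°

Substitute s = j3161:
Numerator: 10(j3161)^2 + 8200(j3161) + 32640 = -99886570 + j25920200
Denominator: (j3161)^2 + 1363(j3161) + 363000 = -9628921 + j4308443
|N| = √(99886570² + 25920200²) ≈ 1.0319e+08, ∠N ≈ 165.45°
|D| = √(9628921² + 4308443²) ≈ 1.0549e+07, ∠D ≈ 155.89°
|L| = 1.0319e+08 / 1.0549e+07 ≈ 9.782
Gain = 20 log₁₀(9.782) ≈ 19.81 dB
∠L = 165.45° − 155.89° = 9.56°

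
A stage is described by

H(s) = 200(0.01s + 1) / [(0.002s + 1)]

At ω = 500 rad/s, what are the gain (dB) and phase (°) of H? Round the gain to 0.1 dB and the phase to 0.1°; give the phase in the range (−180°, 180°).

At ω = 500 rad/s:
zero (1 + j500·0.01) = 1 + j5 → |·| ≈ 5.099, ∠ ≈ 78.69°
pole (1 + j500·0.002) = 1 + j1 → |·| ≈ 1.4142, ∠ ≈ 45.00°
|H| = 200 · 5.099 / (1.4142) ≈ 721.11
Gain = 20 log₁₀(721.11) ≈ 57.16 dB
∠H = (78.69°) − (45.00°) = 33.69°

57.2 dB, 33.7°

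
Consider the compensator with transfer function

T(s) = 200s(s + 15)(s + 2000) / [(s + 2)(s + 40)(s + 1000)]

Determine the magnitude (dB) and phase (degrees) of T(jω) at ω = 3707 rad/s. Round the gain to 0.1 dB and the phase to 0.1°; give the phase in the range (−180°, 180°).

At s = jω = j3707:
zero (s+15): 15 + j3707 → |·| = √(15²+3707²) = √13742074 ≈ 3707, ∠ = arctan(3707/15) ≈ 89.77°
zero (s+2000): 2000 + j3707 → |·| = √(2000²+3707²) = √17741849 ≈ 4212.1, ∠ = arctan(3707/2000) ≈ 61.65°
zero at origin: s = j3707 → |·| = 3707, ∠ = 90.00°
pole (s+2): 2 + j3707 → |·| = √(2²+3707²) = √13741853 ≈ 3707, ∠ = arctan(3707/2) ≈ 89.97°
pole (s+40): 40 + j3707 → |·| = √(40²+3707²) = √13743449 ≈ 3707.2, ∠ = arctan(3707/40) ≈ 89.38°
pole (s+1000): 1000 + j3707 → |·| = √(1000²+3707²) = √14741849 ≈ 3839.5, ∠ = arctan(3707/1000) ≈ 74.90°
|T| = 200 · 5.7882e+10 / 5.2765e+10 ≈ 219.4
Gain = 20 log₁₀(219.4) ≈ 46.82 dB
∠T = 241.42° − 254.25° = -12.83°

46.8 dB, -12.8°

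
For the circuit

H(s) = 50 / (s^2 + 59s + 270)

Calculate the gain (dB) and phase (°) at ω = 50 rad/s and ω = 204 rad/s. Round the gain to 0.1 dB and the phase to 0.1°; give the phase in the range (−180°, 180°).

ω = 50: -37.4 dB, -127.1°; ω = 204: -58.7 dB, -163.8°

Substitute s = j50:
Numerator: 50 = 50 + j0
Denominator: (j50)^2 + 59(j50) + 270 = -2230 + j2950
|N| = √(50² + 0²) ≈ 50, ∠N ≈ 0.00°
|D| = √(2230² + 2950²) ≈ 3698, ∠D ≈ 127.09°
|H| = 50 / 3698 ≈ 0.013521
Gain = 20 log₁₀(0.013521) ≈ -37.38 dB
∠H = 0.00° − 127.09° = -127.09°

Substitute s = j204:
Numerator: 50 = 50 + j0
Denominator: (j204)^2 + 59(j204) + 270 = -41346 + j12036
|N| = √(50² + 0²) ≈ 50, ∠N ≈ 0.00°
|D| = √(41346² + 12036²) ≈ 43062, ∠D ≈ 163.77°
|H| = 50 / 43062 ≈ 0.0011611
Gain = 20 log₁₀(0.0011611) ≈ -58.70 dB
∠H = 0.00° − 163.77° = -163.77°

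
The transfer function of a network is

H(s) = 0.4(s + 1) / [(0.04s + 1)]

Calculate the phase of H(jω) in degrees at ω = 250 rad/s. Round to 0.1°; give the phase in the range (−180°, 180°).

At ω = 250 rad/s:
zero (1 + j250·1) = 1 + j250 → |·| ≈ 250, ∠ ≈ 89.77°
pole (1 + j250·0.04) = 1 + j10 → |·| ≈ 10.05, ∠ ≈ 84.29°
∠H = (89.77°) − (84.29°) = 5.48°

5.5°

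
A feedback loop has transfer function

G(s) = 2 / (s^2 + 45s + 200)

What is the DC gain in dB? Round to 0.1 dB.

G(0) = 2 / 200 = 0.01
20 log₁₀(0.01) ≈ -40.00 dB

-40.0 dB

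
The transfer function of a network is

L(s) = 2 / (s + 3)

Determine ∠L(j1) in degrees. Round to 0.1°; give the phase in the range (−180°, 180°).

At s = jω = j1:
pole (s+3): 3 + j1 → |·| = √(3²+1²) = √10 ≈ 3.1623, ∠ = arctan(1/3) ≈ 18.43°
∠L = 0.00° − 18.43° = -18.43°

-18.4°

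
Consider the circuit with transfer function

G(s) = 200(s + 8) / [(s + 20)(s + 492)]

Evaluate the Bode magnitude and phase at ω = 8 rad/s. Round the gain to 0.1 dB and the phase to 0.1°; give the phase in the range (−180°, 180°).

At s = jω = j8:
zero (s+8): 8 + j8 → |·| = √(8²+8²) = √128 ≈ 11.314, ∠ = arctan(8/8) ≈ 45.00°
pole (s+20): 20 + j8 → |·| = √(20²+8²) = √464 ≈ 21.541, ∠ = arctan(8/20) ≈ 21.80°
pole (s+492): 492 + j8 → |·| = √(492²+8²) = √242128 ≈ 492.07, ∠ = arctan(8/492) ≈ 0.93°
|G| = 200 · 11.314 / 10600 ≈ 0.21347
Gain = 20 log₁₀(0.21347) ≈ -13.41 dB
∠G = 45.00° − 22.73° = 22.27°

-13.4 dB, 22.3°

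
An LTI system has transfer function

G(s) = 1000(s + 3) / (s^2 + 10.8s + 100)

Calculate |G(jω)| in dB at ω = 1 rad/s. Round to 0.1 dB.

30.0 dB

At s = jω = j1:
zero (s+3): 3 + j1 → |·| = √(3²+1²) = √10 ≈ 3.1623, ∠ = arctan(1/3) ≈ 18.43°
quadratic: (j1)² + 10.8·j1 + 100 = 99 + j10.8 → |·| ≈ 99.587, ∠ ≈ 6.23°
|G| = 1000 · 3.1623 / 99.587 ≈ 31.754
Gain = 20 log₁₀(31.754) ≈ 30.04 dB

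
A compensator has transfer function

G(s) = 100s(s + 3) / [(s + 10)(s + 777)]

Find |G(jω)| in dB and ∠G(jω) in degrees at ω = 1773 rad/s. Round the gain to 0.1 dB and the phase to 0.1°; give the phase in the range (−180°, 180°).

39.2 dB, 23.9°

At s = jω = j1773:
zero (s+3): 3 + j1773 → |·| = √(3²+1773²) = √3143538 ≈ 1773, ∠ = arctan(1773/3) ≈ 89.90°
zero at origin: s = j1773 → |·| = 1773, ∠ = 90.00°
pole (s+10): 10 + j1773 → |·| = √(10²+1773²) = √3143629 ≈ 1773, ∠ = arctan(1773/10) ≈ 89.68°
pole (s+777): 777 + j1773 → |·| = √(777²+1773²) = √3747258 ≈ 1935.8, ∠ = arctan(1773/777) ≈ 66.34°
|G| = 100 · 3.1435e+06 / 3.4322e+06 ≈ 91.588
Gain = 20 log₁₀(91.588) ≈ 39.24 dB
∠G = 179.90° − 156.02° = 23.88°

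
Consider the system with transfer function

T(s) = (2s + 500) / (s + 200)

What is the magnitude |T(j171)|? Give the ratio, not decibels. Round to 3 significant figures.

2.30

Substitute s = j171:
Numerator: 2(j171) + 500 = 500 + j342
Denominator: (j171) + 200 = 200 + j171
|N| = √(500² + 342²) ≈ 605.78, ∠N ≈ 34.37°
|D| = √(200² + 171²) ≈ 263.14, ∠D ≈ 40.53°
|T| = 605.78 / 263.14 ≈ 2.3021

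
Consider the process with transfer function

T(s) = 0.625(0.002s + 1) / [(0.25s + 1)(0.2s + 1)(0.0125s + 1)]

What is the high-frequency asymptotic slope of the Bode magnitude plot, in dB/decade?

-40 dB/decade

Each pole contributes −20 dB/decade at high frequency; each zero contributes +20 dB/decade.
Net: 1 zero(s) − 3 pole(s) → -40 dB/decade.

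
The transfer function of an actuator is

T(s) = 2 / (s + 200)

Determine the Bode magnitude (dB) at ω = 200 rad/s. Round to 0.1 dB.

-43.0 dB

At s = jω = j200:
pole (s+200): 200 + j200 → |·| = √(200²+200²) = √80000 ≈ 282.84, ∠ = arctan(200/200) ≈ 45.00°
|T| = 2 / 282.84 ≈ 0.0070711
Gain = 20 log₁₀(0.0070711) ≈ -43.01 dB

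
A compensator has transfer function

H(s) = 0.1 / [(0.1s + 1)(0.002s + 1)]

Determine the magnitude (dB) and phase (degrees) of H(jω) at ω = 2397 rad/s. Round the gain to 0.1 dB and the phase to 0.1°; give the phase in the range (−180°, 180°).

-81.4 dB, -168.0°

At ω = 2397 rad/s:
pole (1 + j2397·0.1) = 1 + j239.7 → |·| ≈ 239.7, ∠ ≈ 89.76°
pole (1 + j2397·0.002) = 1 + j4.794 → |·| ≈ 4.8972, ∠ ≈ 78.22°
|H| = 0.1 · 1 / (239.7 · 4.8972) ≈ 8.5189e-05
Gain = 20 log₁₀(8.5189e-05) ≈ -81.39 dB
∠H = (0°) − (89.76° + 78.22°) = -167.98°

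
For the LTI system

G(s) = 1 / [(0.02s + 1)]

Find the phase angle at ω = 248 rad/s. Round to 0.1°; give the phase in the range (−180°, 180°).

-78.6°

At ω = 248 rad/s:
pole (1 + j248·0.02) = 1 + j4.96 → |·| ≈ 5.0598, ∠ ≈ 78.60°
∠G = (0°) − (78.60°) = -78.60°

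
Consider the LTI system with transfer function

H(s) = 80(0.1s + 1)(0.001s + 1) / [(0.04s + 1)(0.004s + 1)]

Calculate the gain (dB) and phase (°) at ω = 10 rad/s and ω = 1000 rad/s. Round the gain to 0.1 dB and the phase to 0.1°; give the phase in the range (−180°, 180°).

ω = 10: 40.4 dB, 21.5°; ω = 1000: 36.7 dB, -30.1°

At ω = 10 rad/s:
zero (1 + j10·0.1) = 1 + j1 → |·| ≈ 1.4142, ∠ ≈ 45.00°
zero (1 + j10·0.001) = 1 + j0.01 → |·| ≈ 1, ∠ ≈ 0.57°
pole (1 + j10·0.04) = 1 + j0.4 → |·| ≈ 1.077, ∠ ≈ 21.80°
pole (1 + j10·0.004) = 1 + j0.04 → |·| ≈ 1.0008, ∠ ≈ 2.29°
|H| = 80 · 1.4142 · 1 / (1.077 · 1.0008) ≈ 104.96
Gain = 20 log₁₀(104.96) ≈ 40.42 dB
∠H = (45.00° + 0.57°) − (21.80° + 2.29°) = 21.48°

At ω = 1000 rad/s:
zero (1 + j1000·0.1) = 1 + j100 → |·| ≈ 100, ∠ ≈ 89.43°
zero (1 + j1000·0.001) = 1 + j1 → |·| ≈ 1.4142, ∠ ≈ 45.00°
pole (1 + j1000·0.04) = 1 + j40 → |·| ≈ 40.012, ∠ ≈ 88.57°
pole (1 + j1000·0.004) = 1 + j4 → |·| ≈ 4.1231, ∠ ≈ 75.96°
|H| = 80 · 100 · 1.4142 / (40.012 · 4.1231) ≈ 68.578
Gain = 20 log₁₀(68.578) ≈ 36.72 dB
∠H = (89.43° + 45.00°) − (88.57° + 75.96°) = -30.10°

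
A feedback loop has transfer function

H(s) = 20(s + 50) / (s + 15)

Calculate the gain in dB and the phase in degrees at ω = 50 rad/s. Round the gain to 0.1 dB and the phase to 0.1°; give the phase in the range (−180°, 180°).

At s = jω = j50:
zero (s+50): 50 + j50 → |·| = √(50²+50²) = √5000 ≈ 70.711, ∠ = arctan(50/50) ≈ 45.00°
pole (s+15): 15 + j50 → |·| = √(15²+50²) = √2725 ≈ 52.202, ∠ = arctan(50/15) ≈ 73.30°
|H| = 20 · 70.711 / 52.202 ≈ 27.091
Gain = 20 log₁₀(27.091) ≈ 28.66 dB
∠H = 45.00° − 73.30° = -28.30°

28.7 dB, -28.3°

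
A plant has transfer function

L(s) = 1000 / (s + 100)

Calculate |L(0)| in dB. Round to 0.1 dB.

L(0) = 1000 / 100 = 10
20 log₁₀(10) ≈ 20.00 dB

20.0 dB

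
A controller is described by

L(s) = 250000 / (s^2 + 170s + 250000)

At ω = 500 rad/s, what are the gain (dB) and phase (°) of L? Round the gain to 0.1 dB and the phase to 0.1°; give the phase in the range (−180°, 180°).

9.4 dB, -90.0°

At s = jω = j500:
quadratic: (j500)² + 170·j500 + 250000 = 0 + j85000 → |·| ≈ 85000, ∠ ≈ 90.00°
|L| = 250000 / 85000 ≈ 2.9412
Gain = 20 log₁₀(2.9412) ≈ 9.37 dB
∠L = 0.00° − 90.00° = -90.00°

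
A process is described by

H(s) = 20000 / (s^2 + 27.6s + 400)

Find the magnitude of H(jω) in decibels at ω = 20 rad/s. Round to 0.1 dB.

At s = jω = j20:
quadratic: (j20)² + 27.6·j20 + 400 = 0 + j552 → |·| ≈ 552, ∠ ≈ 90.00°
|H| = 20000 / 552 ≈ 36.232
Gain = 20 log₁₀(36.232) ≈ 31.18 dB

31.2 dB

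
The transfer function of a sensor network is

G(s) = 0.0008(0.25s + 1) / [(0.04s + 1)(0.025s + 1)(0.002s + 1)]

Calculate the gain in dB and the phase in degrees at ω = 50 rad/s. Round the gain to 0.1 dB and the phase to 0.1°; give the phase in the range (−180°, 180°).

At ω = 50 rad/s:
zero (1 + j50·0.25) = 1 + j12.5 → |·| ≈ 12.54, ∠ ≈ 85.43°
pole (1 + j50·0.04) = 1 + j2 → |·| ≈ 2.2361, ∠ ≈ 63.43°
pole (1 + j50·0.025) = 1 + j1.25 → |·| ≈ 1.6008, ∠ ≈ 51.34°
pole (1 + j50·0.002) = 1 + j0.1 → |·| ≈ 1.005, ∠ ≈ 5.71°
|G| = 0.0008 · 12.54 / (2.2361 · 1.6008 · 1.005) ≈ 0.0027886
Gain = 20 log₁₀(0.0027886) ≈ -51.09 dB
∠G = (85.43°) − (63.43° + 51.34° + 5.71°) = -35.05°

-51.1 dB, -35.1°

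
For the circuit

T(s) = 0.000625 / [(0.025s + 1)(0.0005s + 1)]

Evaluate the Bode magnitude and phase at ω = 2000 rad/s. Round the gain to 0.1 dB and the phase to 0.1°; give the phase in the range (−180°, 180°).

-101.1 dB, -133.9°

At ω = 2000 rad/s:
pole (1 + j2000·0.025) = 1 + j50 → |·| ≈ 50.01, ∠ ≈ 88.85°
pole (1 + j2000·0.0005) = 1 + j1 → |·| ≈ 1.4142, ∠ ≈ 45.00°
|T| = 0.000625 · 1 / (50.01 · 1.4142) ≈ 8.8372e-06
Gain = 20 log₁₀(8.8372e-06) ≈ -101.07 dB
∠T = (0°) − (88.85° + 45.00°) = -133.85°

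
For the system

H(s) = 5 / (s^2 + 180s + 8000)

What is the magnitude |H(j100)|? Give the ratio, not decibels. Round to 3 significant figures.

0.000276

Substitute s = j100:
Numerator: 5 = 5 + j0
Denominator: (j100)^2 + 180(j100) + 8000 = -2000 + j18000
|N| = √(5² + 0²) ≈ 5, ∠N ≈ 0.00°
|D| = √(2000² + 18000²) ≈ 18111, ∠D ≈ 96.34°
|H| = 5 / 18111 ≈ 0.00027608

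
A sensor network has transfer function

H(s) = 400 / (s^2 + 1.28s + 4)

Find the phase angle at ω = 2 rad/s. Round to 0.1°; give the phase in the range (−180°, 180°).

-90.0°

At s = jω = j2:
quadratic: (j2)² + 1.28·j2 + 4 = 0 + j2.56 → |·| ≈ 2.56, ∠ ≈ 90.00°
∠H = 0.00° − 90.00° = -90.00°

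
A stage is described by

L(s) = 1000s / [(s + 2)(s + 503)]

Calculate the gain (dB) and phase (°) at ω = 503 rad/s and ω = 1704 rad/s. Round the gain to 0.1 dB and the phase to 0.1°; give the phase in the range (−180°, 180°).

ω = 503: 3.0 dB, -44.8°; ω = 1704: -5.0 dB, -73.5°

At s = jω = j503:
zero at origin: s = j503 → |·| = 503, ∠ = 90.00°
pole (s+2): 2 + j503 → |·| = √(2²+503²) = √253013 ≈ 503, ∠ = arctan(503/2) ≈ 89.77°
pole (s+503): 503 + j503 → |·| = √(503²+503²) = √506018 ≈ 711.35, ∠ = arctan(503/503) ≈ 45.00°
|L| = 1000 · 503 / 3.5781e+05 ≈ 1.4058
Gain = 20 log₁₀(1.4058) ≈ 2.96 dB
∠L = 90.00° − 134.77° = -44.77°

At s = jω = j1704:
zero at origin: s = j1704 → |·| = 1704, ∠ = 90.00°
pole (s+2): 2 + j1704 → |·| = √(2²+1704²) = √2903620 ≈ 1704, ∠ = arctan(1704/2) ≈ 89.93°
pole (s+503): 503 + j1704 → |·| = √(503²+1704²) = √3156625 ≈ 1776.7, ∠ = arctan(1704/503) ≈ 73.55°
|L| = 1000 · 1704 / 3.0275e+06 ≈ 0.56284
Gain = 20 log₁₀(0.56284) ≈ -4.99 dB
∠L = 90.00° − 163.48° = -73.48°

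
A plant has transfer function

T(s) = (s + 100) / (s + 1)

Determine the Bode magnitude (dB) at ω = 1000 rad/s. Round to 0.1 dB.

At s = jω = j1000:
zero (s+100): 100 + j1000 → |·| = √(100²+1000²) = √1010000 ≈ 1005, ∠ = arctan(1000/100) ≈ 84.29°
pole (s+1): 1 + j1000 → |·| = √(1²+1000²) = √1000001 ≈ 1000, ∠ = arctan(1000/1) ≈ 89.94°
|T| = 1 · 1005 / 1000 ≈ 1.005
Gain = 20 log₁₀(1.005) ≈ 0.04 dB

0.0 dB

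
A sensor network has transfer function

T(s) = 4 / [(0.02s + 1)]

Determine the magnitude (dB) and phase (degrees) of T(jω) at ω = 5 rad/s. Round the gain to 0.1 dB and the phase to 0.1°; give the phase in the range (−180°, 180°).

12.0 dB, -5.7°

At ω = 5 rad/s:
pole (1 + j5·0.02) = 1 + j0.1 → |·| ≈ 1.005, ∠ ≈ 5.71°
|T| = 4 · 1 / (1.005) ≈ 3.9801
Gain = 20 log₁₀(3.9801) ≈ 12.00 dB
∠T = (0°) − (5.71°) = -5.71°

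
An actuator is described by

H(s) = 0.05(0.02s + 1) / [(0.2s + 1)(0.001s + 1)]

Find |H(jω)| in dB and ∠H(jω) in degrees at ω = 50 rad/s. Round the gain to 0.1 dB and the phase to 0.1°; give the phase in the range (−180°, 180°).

-43.1 dB, -42.2°

At ω = 50 rad/s:
zero (1 + j50·0.02) = 1 + j1 → |·| ≈ 1.4142, ∠ ≈ 45.00°
pole (1 + j50·0.2) = 1 + j10 → |·| ≈ 10.05, ∠ ≈ 84.29°
pole (1 + j50·0.001) = 1 + j0.05 → |·| ≈ 1.0012, ∠ ≈ 2.86°
|H| = 0.05 · 1.4142 / (10.05 · 1.0012) ≈ 0.0070274
Gain = 20 log₁₀(0.0070274) ≈ -43.06 dB
∠H = (45.00°) − (84.29° + 2.86°) = -42.15°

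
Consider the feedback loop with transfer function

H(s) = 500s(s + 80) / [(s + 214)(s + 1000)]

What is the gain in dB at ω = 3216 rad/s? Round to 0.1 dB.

53.6 dB

At s = jω = j3216:
zero (s+80): 80 + j3216 → |·| = √(80²+3216²) = √10349056 ≈ 3217, ∠ = arctan(3216/80) ≈ 88.58°
zero at origin: s = j3216 → |·| = 3216, ∠ = 90.00°
pole (s+214): 214 + j3216 → |·| = √(214²+3216²) = √10388452 ≈ 3223.1, ∠ = arctan(3216/214) ≈ 86.19°
pole (s+1000): 1000 + j3216 → |·| = √(1000²+3216²) = √11342656 ≈ 3367.9, ∠ = arctan(3216/1000) ≈ 72.73°
|H| = 500 · 1.0346e+07 / 1.0855e+07 ≈ 476.55
Gain = 20 log₁₀(476.55) ≈ 53.56 dB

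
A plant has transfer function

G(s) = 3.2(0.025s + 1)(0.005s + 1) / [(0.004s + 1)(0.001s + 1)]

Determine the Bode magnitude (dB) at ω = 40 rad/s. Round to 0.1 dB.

At ω = 40 rad/s:
zero (1 + j40·0.025) = 1 + j1 → |·| ≈ 1.4142, ∠ ≈ 45.00°
zero (1 + j40·0.005) = 1 + j0.2 → |·| ≈ 1.0198, ∠ ≈ 11.31°
pole (1 + j40·0.004) = 1 + j0.16 → |·| ≈ 1.0127, ∠ ≈ 9.09°
pole (1 + j40·0.001) = 1 + j0.04 → |·| ≈ 1.0008, ∠ ≈ 2.29°
|G| = 3.2 · 1.4142 · 1.0198 / (1.0127 · 1.0008) ≈ 4.5535
Gain = 20 log₁₀(4.5535) ≈ 13.17 dB

13.2 dB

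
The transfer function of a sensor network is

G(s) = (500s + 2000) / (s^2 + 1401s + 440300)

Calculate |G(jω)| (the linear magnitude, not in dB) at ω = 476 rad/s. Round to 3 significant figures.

0.340

Substitute s = j476:
Numerator: 500(j476) + 2000 = 2000 + j238000
Denominator: (j476)^2 + 1401(j476) + 440300 = 213724 + j666876
|N| = √(2000² + 238000²) ≈ 2.3801e+05, ∠N ≈ 89.52°
|D| = √(213724² + 666876²) ≈ 7.0029e+05, ∠D ≈ 72.23°
|G| = 2.3801e+05 / 7.0029e+05 ≈ 0.33987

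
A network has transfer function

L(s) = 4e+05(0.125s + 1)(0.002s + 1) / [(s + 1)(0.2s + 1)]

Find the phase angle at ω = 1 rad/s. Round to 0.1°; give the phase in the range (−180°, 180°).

At ω = 1 rad/s:
zero (1 + j1·0.125) = 1 + j0.125 → |·| ≈ 1.0078, ∠ ≈ 7.13°
zero (1 + j1·0.002) = 1 + j0.002 → |·| ≈ 1, ∠ ≈ 0.11°
pole (1 + j1·1) = 1 + j1 → |·| ≈ 1.4142, ∠ ≈ 45.00°
pole (1 + j1·0.2) = 1 + j0.2 → |·| ≈ 1.0198, ∠ ≈ 11.31°
∠L = (7.13° + 0.11°) − (45.00° + 11.31°) = -49.07°

-49.1°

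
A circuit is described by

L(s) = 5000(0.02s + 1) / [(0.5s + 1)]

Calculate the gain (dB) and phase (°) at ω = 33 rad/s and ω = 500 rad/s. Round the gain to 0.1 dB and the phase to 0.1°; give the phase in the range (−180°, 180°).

At ω = 33 rad/s:
zero (1 + j33·0.02) = 1 + j0.66 → |·| ≈ 1.1982, ∠ ≈ 33.42°
pole (1 + j33·0.5) = 1 + j16.5 → |·| ≈ 16.53, ∠ ≈ 86.53°
|L| = 5000 · 1.1982 / (16.53) ≈ 362.43
Gain = 20 log₁₀(362.43) ≈ 51.18 dB
∠L = (33.42°) − (86.53°) = -53.11°

At ω = 500 rad/s:
zero (1 + j500·0.02) = 1 + j10 → |·| ≈ 10.05, ∠ ≈ 84.29°
pole (1 + j500·0.5) = 1 + j250 → |·| ≈ 250, ∠ ≈ 89.77°
|L| = 5000 · 10.05 / (250) ≈ 201
Gain = 20 log₁₀(201) ≈ 46.06 dB
∠L = (84.29°) − (89.77°) = -5.48°

ω = 33: 51.2 dB, -53.1°; ω = 500: 46.1 dB, -5.5°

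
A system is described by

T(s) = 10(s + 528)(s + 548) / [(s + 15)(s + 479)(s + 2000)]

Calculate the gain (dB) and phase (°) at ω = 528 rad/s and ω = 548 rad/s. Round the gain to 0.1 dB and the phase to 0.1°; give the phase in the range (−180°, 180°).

ω = 528: -42.7 dB, -62.0°; ω = 548: -42.9 dB, -61.5°

At s = jω = j528:
zero (s+528): 528 + j528 → |·| = √(528²+528²) = √557568 ≈ 746.7, ∠ = arctan(528/528) ≈ 45.00°
zero (s+548): 548 + j528 → |·| = √(548²+528²) = √579088 ≈ 760.98, ∠ = arctan(528/548) ≈ 43.94°
pole (s+15): 15 + j528 → |·| = √(15²+528²) = √279009 ≈ 528.21, ∠ = arctan(528/15) ≈ 88.37°
pole (s+479): 479 + j528 → |·| = √(479²+528²) = √508225 ≈ 712.9, ∠ = arctan(528/479) ≈ 47.79°
pole (s+2000): 2000 + j528 → |·| = √(2000²+528²) = √4278784 ≈ 2068.5, ∠ = arctan(528/2000) ≈ 14.79°
|T| = 10 · 5.6822e+05 / 7.7892e+08 ≈ 0.007295
Gain = 20 log₁₀(0.007295) ≈ -42.74 dB
∠T = 88.94° − 150.95° = -62.01°

At s = jω = j548:
zero (s+528): 528 + j548 → |·| = √(528²+548²) = √579088 ≈ 760.98, ∠ = arctan(548/528) ≈ 46.06°
zero (s+548): 548 + j548 → |·| = √(548²+548²) = √600608 ≈ 774.99, ∠ = arctan(548/548) ≈ 45.00°
pole (s+15): 15 + j548 → |·| = √(15²+548²) = √300529 ≈ 548.21, ∠ = arctan(548/15) ≈ 88.43°
pole (s+479): 479 + j548 → |·| = √(479²+548²) = √529745 ≈ 727.84, ∠ = arctan(548/479) ≈ 48.84°
pole (s+2000): 2000 + j548 → |·| = √(2000²+548²) = √4300304 ≈ 2073.7, ∠ = arctan(548/2000) ≈ 15.32°
|T| = 10 · 5.8975e+05 / 8.2743e+08 ≈ 0.0071275
Gain = 20 log₁₀(0.0071275) ≈ -42.94 dB
∠T = 91.06° − 152.59° = -61.53°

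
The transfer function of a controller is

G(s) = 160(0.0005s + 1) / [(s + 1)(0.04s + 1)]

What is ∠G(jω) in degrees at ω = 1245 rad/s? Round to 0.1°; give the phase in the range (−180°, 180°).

At ω = 1245 rad/s:
zero (1 + j1245·0.0005) = 1 + j0.6225 → |·| ≈ 1.1779, ∠ ≈ 31.90°
pole (1 + j1245·1) = 1 + j1245 → |·| ≈ 1245, ∠ ≈ 89.95°
pole (1 + j1245·0.04) = 1 + j49.8 → |·| ≈ 49.81, ∠ ≈ 88.85°
∠G = (31.90°) − (89.95° + 88.85°) = -146.90°

-146.9°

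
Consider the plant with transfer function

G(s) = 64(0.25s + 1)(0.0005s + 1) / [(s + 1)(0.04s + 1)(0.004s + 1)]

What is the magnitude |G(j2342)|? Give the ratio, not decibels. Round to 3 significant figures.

At ω = 2342 rad/s:
zero (1 + j2342·0.25) = 1 + j585.5 → |·| ≈ 585.5, ∠ ≈ 89.90°
zero (1 + j2342·0.0005) = 1 + j1.171 → |·| ≈ 1.5399, ∠ ≈ 49.50°
pole (1 + j2342·1) = 1 + j2342 → |·| ≈ 2342, ∠ ≈ 89.98°
pole (1 + j2342·0.04) = 1 + j93.68 → |·| ≈ 93.685, ∠ ≈ 89.39°
pole (1 + j2342·0.004) = 1 + j9.368 → |·| ≈ 9.4212, ∠ ≈ 83.91°
|G| = 64 · 585.5 · 1.5399 / (2342 · 93.685 · 9.4212) ≈ 0.027915

0.0279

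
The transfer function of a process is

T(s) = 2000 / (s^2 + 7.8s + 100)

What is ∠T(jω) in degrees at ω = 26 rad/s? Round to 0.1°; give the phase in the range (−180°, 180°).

-160.6°

At s = jω = j26:
quadratic: (j26)² + 7.8·j26 + 100 = -576 + j202.8 → |·| ≈ 610.66, ∠ ≈ 160.60°
∠T = 0.00° − 160.60° = -160.60°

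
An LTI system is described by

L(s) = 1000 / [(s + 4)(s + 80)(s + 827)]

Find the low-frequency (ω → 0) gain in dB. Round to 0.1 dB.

-48.5 dB

L(0) = 1000 / (4·80·827) ≈ 0.0037787
20 log₁₀(0.0037787) ≈ -48.45 dB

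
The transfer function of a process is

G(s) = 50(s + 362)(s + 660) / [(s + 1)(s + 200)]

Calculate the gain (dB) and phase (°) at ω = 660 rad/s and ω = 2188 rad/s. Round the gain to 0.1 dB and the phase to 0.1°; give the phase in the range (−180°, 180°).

ω = 660: 37.8 dB, -56.8°; ω = 2188: 34.4 dB, -20.9°

At s = jω = j660:
zero (s+362): 362 + j660 → |·| = √(362²+660²) = √566644 ≈ 752.76, ∠ = arctan(660/362) ≈ 61.26°
zero (s+660): 660 + j660 → |·| = √(660²+660²) = √871200 ≈ 933.38, ∠ = arctan(660/660) ≈ 45.00°
pole (s+1): 1 + j660 → |·| = √(1²+660²) = √435601 ≈ 660, ∠ = arctan(660/1) ≈ 89.91°
pole (s+200): 200 + j660 → |·| = √(200²+660²) = √475600 ≈ 689.64, ∠ = arctan(660/200) ≈ 73.14°
|G| = 50 · 7.0261e+05 / 4.5516e+05 ≈ 77.183
Gain = 20 log₁₀(77.183) ≈ 37.75 dB
∠G = 106.26° − 163.05° = -56.79°

At s = jω = j2188:
zero (s+362): 362 + j2188 → |·| = √(362²+2188²) = √4918388 ≈ 2217.7, ∠ = arctan(2188/362) ≈ 80.61°
zero (s+660): 660 + j2188 → |·| = √(660²+2188²) = √5222944 ≈ 2285.4, ∠ = arctan(2188/660) ≈ 73.21°
pole (s+1): 1 + j2188 → |·| = √(1²+2188²) = √4787345 ≈ 2188, ∠ = arctan(2188/1) ≈ 89.97°
pole (s+200): 200 + j2188 → |·| = √(200²+2188²) = √4827344 ≈ 2197.1, ∠ = arctan(2188/200) ≈ 84.78°
|G| = 50 · 5.0683e+06 / 4.8073e+06 ≈ 52.715
Gain = 20 log₁₀(52.715) ≈ 34.44 dB
∠G = 153.82° − 174.75° = -20.93°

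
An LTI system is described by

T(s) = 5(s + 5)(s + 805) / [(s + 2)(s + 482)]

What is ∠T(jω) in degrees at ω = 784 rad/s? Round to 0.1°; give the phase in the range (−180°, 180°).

At s = jω = j784:
zero (s+5): 5 + j784 → |·| = √(5²+784²) = √614681 ≈ 784.02, ∠ = arctan(784/5) ≈ 89.63°
zero (s+805): 805 + j784 → |·| = √(805²+784²) = √1262681 ≈ 1123.7, ∠ = arctan(784/805) ≈ 44.24°
pole (s+2): 2 + j784 → |·| = √(2²+784²) = √614660 ≈ 784, ∠ = arctan(784/2) ≈ 89.85°
pole (s+482): 482 + j784 → |·| = √(482²+784²) = √846980 ≈ 920.32, ∠ = arctan(784/482) ≈ 58.42°
∠T = 133.87° − 148.27° = -14.40°

-14.4°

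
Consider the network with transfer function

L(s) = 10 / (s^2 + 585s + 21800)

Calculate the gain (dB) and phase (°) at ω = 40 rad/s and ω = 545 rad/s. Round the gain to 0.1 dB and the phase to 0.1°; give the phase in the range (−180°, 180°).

ω = 40: -69.8 dB, -49.2°; ω = 545: -92.5 dB, -130.8°

Substitute s = j40:
Numerator: 10 = 10 + j0
Denominator: (j40)^2 + 585(j40) + 21800 = 20200 + j23400
|N| = √(10² + 0²) ≈ 10, ∠N ≈ 0.00°
|D| = √(20200² + 23400²) ≈ 30913, ∠D ≈ 49.20°
|L| = 10 / 30913 ≈ 0.00032349
Gain = 20 log₁₀(0.00032349) ≈ -69.80 dB
∠L = 0.00° − 49.20° = -49.20°

Substitute s = j545:
Numerator: 10 = 10 + j0
Denominator: (j545)^2 + 585(j545) + 21800 = -275225 + j318825
|N| = √(10² + 0²) ≈ 10, ∠N ≈ 0.00°
|D| = √(275225² + 318825²) ≈ 4.2119e+05, ∠D ≈ 130.80°
|L| = 10 / 4.2119e+05 ≈ 2.3742e-05
Gain = 20 log₁₀(2.3742e-05) ≈ -92.49 dB
∠L = 0.00° − 130.80° = -130.80°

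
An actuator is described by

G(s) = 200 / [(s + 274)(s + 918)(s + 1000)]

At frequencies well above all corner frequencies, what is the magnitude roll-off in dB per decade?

Each pole contributes −20 dB/decade at high frequency; each zero contributes +20 dB/decade.
Net: 0 zero(s) − 3 pole(s) → -60 dB/decade.

-60 dB/decade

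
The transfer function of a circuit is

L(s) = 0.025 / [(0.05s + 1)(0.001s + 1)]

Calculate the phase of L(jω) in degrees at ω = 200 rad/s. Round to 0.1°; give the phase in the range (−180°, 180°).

At ω = 200 rad/s:
pole (1 + j200·0.05) = 1 + j10 → |·| ≈ 10.05, ∠ ≈ 84.29°
pole (1 + j200·0.001) = 1 + j0.2 → |·| ≈ 1.0198, ∠ ≈ 11.31°
∠L = (0°) − (84.29° + 11.31°) = -95.60°

-95.6°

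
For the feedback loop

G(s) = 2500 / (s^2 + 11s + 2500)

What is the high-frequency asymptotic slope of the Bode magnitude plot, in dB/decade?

-40 dB/decade

Each pole contributes −20 dB/decade at high frequency; each zero contributes +20 dB/decade.
Net: 0 zero(s) − 2 pole(s) → -40 dB/decade.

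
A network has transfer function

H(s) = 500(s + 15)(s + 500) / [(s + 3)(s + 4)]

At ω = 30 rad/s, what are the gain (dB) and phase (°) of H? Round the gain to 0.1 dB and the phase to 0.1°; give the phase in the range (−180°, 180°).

79.3 dB, -99.8°

At s = jω = j30:
zero (s+15): 15 + j30 → |·| = √(15²+30²) = √1125 ≈ 33.541, ∠ = arctan(30/15) ≈ 63.43°
zero (s+500): 500 + j30 → |·| = √(500²+30²) = √250900 ≈ 500.9, ∠ = arctan(30/500) ≈ 3.43°
pole (s+3): 3 + j30 → |·| = √(3²+30²) = √909 ≈ 30.15, ∠ = arctan(30/3) ≈ 84.29°
pole (s+4): 4 + j30 → |·| = √(4²+30²) = √916 ≈ 30.265, ∠ = arctan(30/4) ≈ 82.41°
|H| = 500 · 16801 / 912.49 ≈ 9206.1
Gain = 20 log₁₀(9206.1) ≈ 79.28 dB
∠H = 66.86° − 166.70° = -99.84°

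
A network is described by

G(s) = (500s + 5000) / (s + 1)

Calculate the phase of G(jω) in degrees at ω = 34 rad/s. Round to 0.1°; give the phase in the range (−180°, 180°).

Substitute s = j34:
Numerator: 500(j34) + 5000 = 5000 + j17000
Denominator: (j34) + 1 = 1 + j34
|N| = √(5000² + 17000²) ≈ 17720, ∠N ≈ 73.61°
|D| = √(1² + 34²) ≈ 34.015, ∠D ≈ 88.32°
∠G = 73.61° − 88.32° = -14.71°

-14.7°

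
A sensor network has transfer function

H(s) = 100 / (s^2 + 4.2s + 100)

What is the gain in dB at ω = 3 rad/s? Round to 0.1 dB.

0.7 dB

At s = jω = j3:
quadratic: (j3)² + 4.2·j3 + 100 = 91 + j12.6 → |·| ≈ 91.868, ∠ ≈ 7.88°
|H| = 100 / 91.868 ≈ 1.0885
Gain = 20 log₁₀(1.0885) ≈ 0.74 dB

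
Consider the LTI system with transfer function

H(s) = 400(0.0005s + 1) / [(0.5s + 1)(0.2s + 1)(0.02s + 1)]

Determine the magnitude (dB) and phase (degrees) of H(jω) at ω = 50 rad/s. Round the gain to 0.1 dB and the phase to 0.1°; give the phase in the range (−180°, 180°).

1.0 dB, 144.4°

At ω = 50 rad/s:
zero (1 + j50·0.0005) = 1 + j0.025 → |·| ≈ 1.0003, ∠ ≈ 1.43°
pole (1 + j50·0.5) = 1 + j25 → |·| ≈ 25.02, ∠ ≈ 87.71°
pole (1 + j50·0.2) = 1 + j10 → |·| ≈ 10.05, ∠ ≈ 84.29°
pole (1 + j50·0.02) = 1 + j1 → |·| ≈ 1.4142, ∠ ≈ 45.00°
|H| = 400 · 1.0003 / (25.02 · 10.05 · 1.4142) ≈ 1.1252
Gain = 20 log₁₀(1.1252) ≈ 1.02 dB
∠H = (1.43°) − (87.71° + 84.29° + 45.00°) = -215.57° ≡ 144.43° (principal value)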